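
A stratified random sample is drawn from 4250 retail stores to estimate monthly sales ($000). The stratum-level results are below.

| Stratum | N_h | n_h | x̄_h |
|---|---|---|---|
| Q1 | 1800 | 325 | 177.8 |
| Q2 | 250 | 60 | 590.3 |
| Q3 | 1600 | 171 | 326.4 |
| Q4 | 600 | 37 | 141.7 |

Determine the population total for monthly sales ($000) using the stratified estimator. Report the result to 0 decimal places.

τ̂_st ≈ 1074875

τ̂_st = Σ N_h x̄_h = 1800·177.8 + 250·590.3 + 1600·326.4 + 600·141.7 = 1074875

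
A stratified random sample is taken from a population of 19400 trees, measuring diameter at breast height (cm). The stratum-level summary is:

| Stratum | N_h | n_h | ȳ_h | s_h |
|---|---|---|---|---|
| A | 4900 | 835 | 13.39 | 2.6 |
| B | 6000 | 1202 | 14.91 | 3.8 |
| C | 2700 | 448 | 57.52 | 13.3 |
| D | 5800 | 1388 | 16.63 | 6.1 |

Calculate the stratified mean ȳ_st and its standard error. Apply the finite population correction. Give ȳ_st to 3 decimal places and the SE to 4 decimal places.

ȳ_st = Σ W_h ȳ_h = (4900·13.39 + 6000·14.91 + 2700·57.52 + 5800·16.63)/19400 = 20.97057
V̂(ȳ_st) = Σ W_h² (1 − n_h/N_h) s_h²/n_h, with W_h = N_h/N and N = 19400:
  stratum A: (4900/19400)²·(1 − 835/4900)·2.6²/835 = 0.000428463
  stratum B: (6000/19400)²·(1 − 1202/6000)·3.8²/1202 = 0.000918905
  stratum C: (2700/19400)²·(1 − 448/2700)·13.3²/448 = 0.00637902
  stratum D: (5800/19400)²·(1 − 1388/5800)·6.1²/1388 = 0.00182276
V̂(ȳ_st) = 0.00954915
SE(ȳ_st) = √0.00954915 = 0.0977198

ȳ_st ≈ 20.971, SE ≈ 0.0977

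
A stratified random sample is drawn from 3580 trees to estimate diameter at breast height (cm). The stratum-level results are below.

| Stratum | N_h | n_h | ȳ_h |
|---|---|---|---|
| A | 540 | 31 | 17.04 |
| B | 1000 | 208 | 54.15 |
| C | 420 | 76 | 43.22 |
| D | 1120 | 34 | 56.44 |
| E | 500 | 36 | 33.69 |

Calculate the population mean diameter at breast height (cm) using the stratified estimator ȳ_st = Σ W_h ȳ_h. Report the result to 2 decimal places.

ȳ_st ≈ 45.13

N = Σ N_h = 3580. Stratum weights W_h = N_h/N.
ȳ_st = (540·17.04 + 1000·54.15 + 420·43.22 + 1120·56.44 + 500·33.69) / 3580 = 45.1290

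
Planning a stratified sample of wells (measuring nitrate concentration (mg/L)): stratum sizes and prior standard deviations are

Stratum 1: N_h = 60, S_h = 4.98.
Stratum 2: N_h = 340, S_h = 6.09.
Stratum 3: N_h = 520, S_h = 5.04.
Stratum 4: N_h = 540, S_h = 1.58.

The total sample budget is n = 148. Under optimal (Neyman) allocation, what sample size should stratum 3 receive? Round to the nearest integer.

Neyman allocation: n_h = n · N_h S_h / Σ N_i S_i, with n = 148.
  stratum 1: N_h·S_h = 60·4.98 = 298.80
  stratum 2: N_h·S_h = 340·6.09 = 2070.60
  stratum 3: N_h·S_h = 520·5.04 = 2620.80
  stratum 4: N_h·S_h = 540·1.58 = 853.20
Σ N_h S_h = 5843.40
n for stratum 3 = 148·2620.80/5843.40 = 66.379 → 66

66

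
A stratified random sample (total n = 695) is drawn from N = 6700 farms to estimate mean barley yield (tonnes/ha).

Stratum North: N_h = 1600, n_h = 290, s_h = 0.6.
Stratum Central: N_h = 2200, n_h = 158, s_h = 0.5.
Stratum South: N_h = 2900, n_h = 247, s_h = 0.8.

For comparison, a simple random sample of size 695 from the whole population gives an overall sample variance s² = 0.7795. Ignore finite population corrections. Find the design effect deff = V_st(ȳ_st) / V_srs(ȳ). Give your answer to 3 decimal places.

V̂(ȳ_st) = Σ W_h² s_h²/n_h, with W_h = N_h/N and N = 6700:
  stratum North: (1600/6700)²·0.6²/290 = 7.07937e-05
  stratum Central: (2200/6700)²·0.5²/158 = 0.0001706
  stratum South: (2900/6700)²·0.8²/247 = 0.000485433
V_st = 0.000726827
V_srs = s²/n = 0.7795/695 = 0.00112158
deff = V_st / V_srs = 0.000726827/0.00112158 = 0.6480

deff ≈ 0.648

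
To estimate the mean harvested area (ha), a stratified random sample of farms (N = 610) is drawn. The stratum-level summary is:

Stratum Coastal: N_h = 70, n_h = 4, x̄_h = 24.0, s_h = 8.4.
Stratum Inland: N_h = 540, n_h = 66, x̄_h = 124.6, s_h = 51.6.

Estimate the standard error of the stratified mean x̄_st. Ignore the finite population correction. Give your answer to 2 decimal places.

SE(x̄_st) ≈ 5.64

V̂(x̄_st) = Σ W_h² s_h²/n_h, with W_h = N_h/N and N = 610:
  stratum Coastal: (70/610)²·8.4²/4 = 0.232292
  stratum Inland: (540/610)²·51.6²/66 = 31.6143
V̂(x̄_st) = 31.8466
SE(x̄_st) = √31.8466 = 5.64328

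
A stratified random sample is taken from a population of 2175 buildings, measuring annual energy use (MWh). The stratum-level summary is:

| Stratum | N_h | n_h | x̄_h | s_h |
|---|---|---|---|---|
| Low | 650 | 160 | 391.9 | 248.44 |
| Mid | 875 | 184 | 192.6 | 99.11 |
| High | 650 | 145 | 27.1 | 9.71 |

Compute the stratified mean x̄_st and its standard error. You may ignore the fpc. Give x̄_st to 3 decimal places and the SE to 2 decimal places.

x̄_st ≈ 202.701, SE ≈ 6.57

x̄_st = Σ W_h x̄_h = (650·391.9 + 875·192.6 + 650·27.1)/2175 = 202.70115
V̂(x̄_st) = Σ W_h² s_h²/n_h, with W_h = N_h/N and N = 2175:
  stratum Low: (650/2175)²·248.44²/160 = 34.4533
  stratum Mid: (875/2175)²·99.11²/184 = 8.64002
  stratum High: (650/2175)²·9.71²/145 = 0.0580736
V̂(x̄_st) = 43.1514
SE(x̄_st) = √43.1514 = 6.56897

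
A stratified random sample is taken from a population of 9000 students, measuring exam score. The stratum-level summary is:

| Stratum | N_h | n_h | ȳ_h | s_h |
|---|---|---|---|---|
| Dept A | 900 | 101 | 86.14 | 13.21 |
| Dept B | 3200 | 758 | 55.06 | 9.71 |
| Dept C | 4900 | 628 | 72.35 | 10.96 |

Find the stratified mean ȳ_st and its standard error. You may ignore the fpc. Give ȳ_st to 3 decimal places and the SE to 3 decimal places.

ȳ_st ≈ 67.581, SE ≈ 0.300

ȳ_st = Σ W_h ȳ_h = (900·86.14 + 3200·55.06 + 4900·72.35)/9000 = 67.58144
V̂(ȳ_st) = Σ W_h² s_h²/n_h, with W_h = N_h/N and N = 9000:
  stratum Dept A: (900/9000)²·13.21²/101 = 0.0172776
  stratum Dept B: (3200/9000)²·9.71²/758 = 0.0157248
  stratum Dept C: (4900/9000)²·10.96²/628 = 0.0566981
V̂(ȳ_st) = 0.0897005
SE(ȳ_st) = √0.0897005 = 0.2995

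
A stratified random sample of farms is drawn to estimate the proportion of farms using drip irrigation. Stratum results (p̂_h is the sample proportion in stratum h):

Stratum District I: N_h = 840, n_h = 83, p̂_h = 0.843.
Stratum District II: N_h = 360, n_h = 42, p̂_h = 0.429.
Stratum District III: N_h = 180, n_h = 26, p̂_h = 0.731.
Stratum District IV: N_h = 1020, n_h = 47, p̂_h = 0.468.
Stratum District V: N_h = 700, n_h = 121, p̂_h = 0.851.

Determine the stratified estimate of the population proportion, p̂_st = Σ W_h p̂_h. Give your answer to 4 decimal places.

p̂_st ≈ 0.6668

N = 3100; stratum weights W_h = N_h/N.
p̂_st = Σ W_h p̂_h = (840·0.843 + 360·0.429 + 180·0.731 + 1020·0.468 + 700·0.851)/3100 = 0.66684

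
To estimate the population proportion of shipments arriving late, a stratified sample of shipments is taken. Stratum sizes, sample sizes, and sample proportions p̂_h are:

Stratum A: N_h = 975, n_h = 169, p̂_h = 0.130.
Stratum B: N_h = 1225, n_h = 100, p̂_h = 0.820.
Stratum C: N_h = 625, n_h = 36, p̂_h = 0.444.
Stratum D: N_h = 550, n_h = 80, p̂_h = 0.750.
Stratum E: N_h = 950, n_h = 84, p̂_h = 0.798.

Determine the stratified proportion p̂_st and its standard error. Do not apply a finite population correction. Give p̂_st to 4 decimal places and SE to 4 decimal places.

N = 4325; stratum weights W_h = N_h/N.
p̂_st = Σ W_h p̂_h = (975·0.130 + 1225·0.820 + 625·0.444 + 550·0.750 + 950·0.798)/4325 = 0.59638
V̂(p̂_st) = Σ W_h² p̂_h(1−p̂_h)/(n_h−1):
  stratum A: (975/4325)²·0.130·0.870/168 = 3.42129e-05
  stratum B: (1225/4325)²·0.820·0.180/99 = 0.000119605
  stratum C: (625/4325)²·0.444·0.556/35 = 0.000147291
  stratum D: (550/4325)²·0.750·0.250/79 = 3.8382e-05
  stratum E: (950/4325)²·0.798·0.202/83 = 9.37025e-05
V̂(p̂_st) = 0.000433194; SE = √V̂ = 0.0208133

p̂_st ≈ 0.5964, SE ≈ 0.0208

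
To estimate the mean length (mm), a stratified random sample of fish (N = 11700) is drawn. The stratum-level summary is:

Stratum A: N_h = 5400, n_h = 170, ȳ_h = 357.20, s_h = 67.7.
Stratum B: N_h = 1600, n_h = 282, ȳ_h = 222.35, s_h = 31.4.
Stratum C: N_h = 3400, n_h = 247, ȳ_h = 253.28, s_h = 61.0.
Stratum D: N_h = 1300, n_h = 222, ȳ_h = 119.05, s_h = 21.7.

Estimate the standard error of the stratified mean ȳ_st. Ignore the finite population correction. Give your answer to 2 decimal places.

SE(ȳ_st) ≈ 2.67

V̂(ȳ_st) = Σ W_h² s_h²/n_h, with W_h = N_h/N and N = 11700:
  stratum A: (5400/11700)²·67.7²/170 = 5.74307
  stratum B: (1600/11700)²·31.4²/282 = 0.065385
  stratum C: (3400/11700)²·61.0²/247 = 1.27218
  stratum D: (1300/11700)²·21.7²/222 = 0.0261867
V̂(ȳ_st) = 7.10682
SE(ȳ_st) = √7.10682 = 2.66586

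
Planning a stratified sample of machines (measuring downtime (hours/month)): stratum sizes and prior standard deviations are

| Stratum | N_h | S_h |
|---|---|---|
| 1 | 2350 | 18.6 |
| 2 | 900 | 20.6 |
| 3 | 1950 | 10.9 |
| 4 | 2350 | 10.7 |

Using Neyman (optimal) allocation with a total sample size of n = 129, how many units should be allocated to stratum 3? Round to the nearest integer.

25

Neyman allocation: n_h = n · N_h S_h / Σ N_i S_i, with n = 129.
  stratum 1: N_h·S_h = 2350·18.6 = 43710.00
  stratum 2: N_h·S_h = 900·20.6 = 18540.00
  stratum 3: N_h·S_h = 1950·10.9 = 21255.00
  stratum 4: N_h·S_h = 2350·10.7 = 25145.00
Σ N_h S_h = 108650.00
n for stratum 3 = 129·21255.00/108650.00 = 25.236 → 25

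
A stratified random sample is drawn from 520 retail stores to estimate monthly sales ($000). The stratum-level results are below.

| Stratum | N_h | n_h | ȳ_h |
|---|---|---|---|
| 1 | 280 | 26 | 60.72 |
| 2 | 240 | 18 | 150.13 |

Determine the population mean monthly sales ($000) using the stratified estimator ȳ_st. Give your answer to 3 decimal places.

N = Σ N_h = 520. Stratum weights W_h = N_h/N.
ȳ_st = (280·60.72 + 240·150.13) / 520 = 101.98615

ȳ_st ≈ 101.986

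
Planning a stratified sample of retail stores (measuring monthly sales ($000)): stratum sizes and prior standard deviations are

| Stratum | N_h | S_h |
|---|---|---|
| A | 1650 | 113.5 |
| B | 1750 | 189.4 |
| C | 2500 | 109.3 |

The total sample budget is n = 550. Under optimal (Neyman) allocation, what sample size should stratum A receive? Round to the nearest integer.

Neyman allocation: n_h = n · N_h S_h / Σ N_i S_i, with n = 550.
  stratum A: N_h·S_h = 1650·113.5 = 187275.00
  stratum B: N_h·S_h = 1750·189.4 = 331450.00
  stratum C: N_h·S_h = 2500·109.3 = 273250.00
Σ N_h S_h = 791975.00
n for stratum A = 550·187275.00/791975.00 = 130.056 → 130

130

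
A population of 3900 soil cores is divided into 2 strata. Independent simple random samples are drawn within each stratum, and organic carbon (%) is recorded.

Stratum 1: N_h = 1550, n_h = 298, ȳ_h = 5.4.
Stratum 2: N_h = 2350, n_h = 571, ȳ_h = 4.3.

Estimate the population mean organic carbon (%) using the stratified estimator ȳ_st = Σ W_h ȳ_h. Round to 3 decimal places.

N = Σ N_h = 3900. Stratum weights W_h = N_h/N.
ȳ_st = (1550·5.4 + 2350·4.3) / 3900 = 4.73718

ȳ_st ≈ 4.737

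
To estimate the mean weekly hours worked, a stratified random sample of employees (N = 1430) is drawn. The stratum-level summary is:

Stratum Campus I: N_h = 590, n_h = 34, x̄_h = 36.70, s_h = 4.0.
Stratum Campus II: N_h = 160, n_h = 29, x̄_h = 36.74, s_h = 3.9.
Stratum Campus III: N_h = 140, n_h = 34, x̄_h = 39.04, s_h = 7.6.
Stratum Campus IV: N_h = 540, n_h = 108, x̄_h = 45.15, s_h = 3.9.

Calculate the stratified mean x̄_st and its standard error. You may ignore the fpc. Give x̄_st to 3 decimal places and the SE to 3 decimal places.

x̄_st ≈ 40.124, SE ≈ 0.351

x̄_st = Σ W_h x̄_h = (590·36.70 + 160·36.74 + 140·39.04 + 540·45.15)/1430 = 40.12448
V̂(x̄_st) = Σ W_h² s_h²/n_h, with W_h = N_h/N and N = 1430:
  stratum Campus I: (590/1430)²·4.0²/34 = 0.0801075
  stratum Campus II: (160/1430)²·3.9²/29 = 0.00656597
  stratum Campus III: (140/1430)²·7.6²/34 = 0.0162829
  stratum Campus IV: (540/1430)²·3.9²/108 = 0.0200826
V̂(x̄_st) = 0.123039
SE(x̄_st) = √0.123039 = 0.350769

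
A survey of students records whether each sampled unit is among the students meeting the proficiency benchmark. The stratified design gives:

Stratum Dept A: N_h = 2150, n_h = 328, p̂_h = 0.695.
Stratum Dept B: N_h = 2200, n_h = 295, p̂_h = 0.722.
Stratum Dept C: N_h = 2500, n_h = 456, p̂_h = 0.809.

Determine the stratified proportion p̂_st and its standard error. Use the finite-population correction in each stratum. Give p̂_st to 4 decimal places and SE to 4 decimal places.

p̂_st ≈ 0.7453, SE ≈ 0.0123

N = 6850; stratum weights W_h = N_h/N.
p̂_st = Σ W_h p̂_h = (2150·0.695 + 2200·0.722 + 2500·0.809)/6850 = 0.74528
V̂(p̂_st) = Σ W_h² (1 − n_h/N_h) p̂_h(1−p̂_h)/(n_h−1):
  stratum Dept A: (2150/6850)²·(1 − 328/2150)·0.695·0.305/327 = 5.41181e-05
  stratum Dept B: (2200/6850)²·(1 − 295/2200)·0.722·0.278/294 = 6.09777e-05
  stratum Dept C: (2500/6850)²·(1 − 456/2500)·0.809·0.191/455 = 3.69837e-05
V̂(p̂_st) = 0.00015208; SE = √V̂ = 0.0123321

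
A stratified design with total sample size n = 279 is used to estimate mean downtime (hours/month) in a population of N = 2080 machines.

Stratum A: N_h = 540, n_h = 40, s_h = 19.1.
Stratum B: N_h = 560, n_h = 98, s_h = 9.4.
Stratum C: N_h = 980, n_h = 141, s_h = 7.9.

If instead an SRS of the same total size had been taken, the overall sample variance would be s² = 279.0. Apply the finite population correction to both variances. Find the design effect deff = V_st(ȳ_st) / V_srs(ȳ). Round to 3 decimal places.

V̂(ȳ_st) = Σ W_h² (1 − n_h/N_h) s_h²/n_h, with W_h = N_h/N and N = 2080:
  stratum A: (540/2080)²·(1 − 40/540)·19.1²/40 = 0.569172
  stratum B: (560/2080)²·(1 − 98/560)·9.4²/98 = 0.0539179
  stratum C: (980/2080)²·(1 − 141/980)·7.9²/141 = 0.0841195
V_st = 0.70721
V_srs = (1 − 279/2080)·279.0/279 = 0.865865
deff = V_st / V_srs = 0.70721/0.865865 = 0.8168

deff ≈ 0.817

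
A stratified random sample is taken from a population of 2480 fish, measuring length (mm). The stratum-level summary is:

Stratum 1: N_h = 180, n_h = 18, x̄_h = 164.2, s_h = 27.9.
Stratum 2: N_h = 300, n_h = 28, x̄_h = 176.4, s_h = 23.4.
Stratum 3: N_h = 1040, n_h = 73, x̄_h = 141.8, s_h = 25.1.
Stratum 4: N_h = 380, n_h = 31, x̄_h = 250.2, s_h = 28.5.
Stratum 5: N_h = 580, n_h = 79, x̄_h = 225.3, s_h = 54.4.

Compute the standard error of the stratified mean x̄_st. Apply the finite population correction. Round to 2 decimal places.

SE(x̄_st) ≈ 2.05

V̂(x̄_st) = Σ W_h² (1 − n_h/N_h) s_h²/n_h, with W_h = N_h/N and N = 2480:
  stratum 1: (180/2480)²·(1 − 18/180)·27.9²/18 = 0.205031
  stratum 2: (300/2480)²·(1 − 28/300)·23.4²/28 = 0.259454
  stratum 3: (1040/2480)²·(1 − 73/1040)·25.1²/73 = 1.41118
  stratum 4: (380/2480)²·(1 − 31/380)·28.5²/31 = 0.564981
  stratum 5: (580/2480)²·(1 − 79/580)·54.4²/79 = 1.76984
V̂(x̄_st) = 4.21048
SE(x̄_st) = √4.21048 = 2.05194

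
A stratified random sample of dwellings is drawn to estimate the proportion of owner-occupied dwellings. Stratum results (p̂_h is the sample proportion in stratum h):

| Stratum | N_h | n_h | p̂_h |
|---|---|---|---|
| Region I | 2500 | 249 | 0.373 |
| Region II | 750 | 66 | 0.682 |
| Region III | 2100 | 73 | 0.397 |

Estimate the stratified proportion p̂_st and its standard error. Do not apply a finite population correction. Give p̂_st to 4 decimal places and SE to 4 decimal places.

p̂_st ≈ 0.4257, SE ≈ 0.0280

N = 5350; stratum weights W_h = N_h/N.
p̂_st = Σ W_h p̂_h = (2500·0.373 + 750·0.682 + 2100·0.397)/5350 = 0.42574
V̂(p̂_st) = Σ W_h² p̂_h(1−p̂_h)/(n_h−1):
  stratum Region I: (2500/5350)²·0.373·0.627/248 = 0.000205919
  stratum Region II: (750/5350)²·0.682·0.318/65 = 6.55712e-05
  stratum Region III: (2100/5350)²·0.397·0.603/72 = 0.000512279
V̂(p̂_st) = 0.000783769; SE = √V̂ = 0.0279959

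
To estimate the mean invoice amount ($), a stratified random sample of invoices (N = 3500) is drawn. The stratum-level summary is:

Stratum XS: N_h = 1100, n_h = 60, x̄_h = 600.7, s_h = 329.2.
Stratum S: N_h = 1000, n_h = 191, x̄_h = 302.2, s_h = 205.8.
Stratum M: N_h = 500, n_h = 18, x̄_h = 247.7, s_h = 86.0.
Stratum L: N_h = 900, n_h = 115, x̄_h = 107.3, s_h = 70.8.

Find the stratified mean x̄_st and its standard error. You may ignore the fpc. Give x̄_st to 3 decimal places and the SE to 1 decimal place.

x̄_st = Σ W_h x̄_h = (1100·600.7 + 1000·302.2 + 500·247.7 + 900·107.3)/3500 = 338.11143
V̂(x̄_st) = Σ W_h² s_h²/n_h, with W_h = N_h/N and N = 3500:
  stratum XS: (1100/3500)²·329.2²/60 = 178.409
  stratum S: (1000/3500)²·205.8²/191 = 18.1018
  stratum M: (500/3500)²·86.0²/18 = 8.38549
  stratum L: (900/3500)²·70.8²/115 = 2.88216
V̂(x̄_st) = 207.779
SE(x̄_st) = √207.779 = 14.4145

x̄_st ≈ 338.111, SE ≈ 14.4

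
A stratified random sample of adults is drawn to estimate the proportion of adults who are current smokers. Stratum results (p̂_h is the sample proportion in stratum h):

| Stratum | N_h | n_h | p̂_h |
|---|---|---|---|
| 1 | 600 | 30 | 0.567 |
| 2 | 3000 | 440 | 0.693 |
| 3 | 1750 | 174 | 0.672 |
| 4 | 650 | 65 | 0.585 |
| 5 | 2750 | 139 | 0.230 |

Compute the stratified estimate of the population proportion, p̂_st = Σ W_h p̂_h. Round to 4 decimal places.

N = 8750; stratum weights W_h = N_h/N.
p̂_st = Σ W_h p̂_h = (600·0.567 + 3000·0.693 + 1750·0.672 + 650·0.585 + 2750·0.230)/8750 = 0.52662

p̂_st ≈ 0.5266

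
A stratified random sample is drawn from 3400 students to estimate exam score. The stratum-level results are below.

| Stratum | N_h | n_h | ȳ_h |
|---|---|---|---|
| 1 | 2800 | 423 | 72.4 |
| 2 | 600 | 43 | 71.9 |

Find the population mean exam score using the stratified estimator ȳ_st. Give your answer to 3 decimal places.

ȳ_st ≈ 72.312

N = Σ N_h = 3400. Stratum weights W_h = N_h/N.
ȳ_st = (2800·72.4 + 600·71.9) / 3400 = 72.31176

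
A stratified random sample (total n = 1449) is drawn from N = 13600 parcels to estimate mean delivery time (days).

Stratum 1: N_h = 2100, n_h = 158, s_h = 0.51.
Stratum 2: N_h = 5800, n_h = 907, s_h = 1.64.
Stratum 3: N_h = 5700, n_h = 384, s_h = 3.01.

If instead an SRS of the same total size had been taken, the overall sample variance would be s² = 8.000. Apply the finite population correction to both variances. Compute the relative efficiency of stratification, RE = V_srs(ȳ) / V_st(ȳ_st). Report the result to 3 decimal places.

V̂(ȳ_st) = Σ W_h² (1 − n_h/N_h) s_h²/n_h, with W_h = N_h/N and N = 13600:
  stratum 1: (2100/13600)²·(1 − 158/2100)·0.51²/158 = 3.62973e-05
  stratum 2: (5800/13600)²·(1 − 907/5800)·1.64²/907 = 0.000454994
  stratum 3: (5700/13600)²·(1 − 384/5700)·3.01²/384 = 0.00386531
V_st = 0.0043566
V_srs = (1 − 1449/13600)·8.000/1449 = 0.00493281
Relative efficiency = V_srs / V_st = 0.00493281/0.0043566 = 1.1323

RE ≈ 1.132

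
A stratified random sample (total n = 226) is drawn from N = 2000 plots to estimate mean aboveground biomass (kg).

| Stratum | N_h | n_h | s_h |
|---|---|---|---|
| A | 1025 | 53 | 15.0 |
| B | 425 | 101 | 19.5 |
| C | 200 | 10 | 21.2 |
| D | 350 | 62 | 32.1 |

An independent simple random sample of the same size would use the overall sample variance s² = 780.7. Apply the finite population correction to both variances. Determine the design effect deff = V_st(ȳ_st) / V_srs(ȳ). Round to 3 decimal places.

V̂(ȳ_st) = Σ W_h² (1 − n_h/N_h) s_h²/n_h, with W_h = N_h/N and N = 2000:
  stratum A: (1025/2000)²·(1 − 53/1025)·15.0²/53 = 1.05739
  stratum B: (425/2000)²·(1 − 101/425)·19.5²/101 = 0.129605
  stratum C: (200/2000)²·(1 − 10/200)·21.2²/10 = 0.426968
  stratum D: (350/2000)²·(1 − 62/350)·32.1²/62 = 0.418812
V_st = 2.03278
V_srs = (1 − 226/2000)·780.7/226 = 3.06407
deff = V_st / V_srs = 2.03278/3.06407 = 0.6634

deff ≈ 0.663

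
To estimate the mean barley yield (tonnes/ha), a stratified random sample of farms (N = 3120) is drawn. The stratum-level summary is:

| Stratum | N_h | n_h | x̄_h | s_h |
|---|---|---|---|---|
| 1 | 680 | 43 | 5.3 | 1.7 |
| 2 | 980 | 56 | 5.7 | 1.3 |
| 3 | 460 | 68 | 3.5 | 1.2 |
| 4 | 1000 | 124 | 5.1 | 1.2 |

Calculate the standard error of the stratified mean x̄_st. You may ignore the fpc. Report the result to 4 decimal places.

V̂(x̄_st) = Σ W_h² s_h²/n_h, with W_h = N_h/N and N = 3120:
  stratum 1: (680/3120)²·1.7²/43 = 0.00319255
  stratum 2: (980/3120)²·1.3²/56 = 0.00297743
  stratum 3: (460/3120)²·1.2²/68 = 0.00046032
  stratum 4: (1000/3120)²·1.2²/124 = 0.00119298
V̂(x̄_st) = 0.00782328
SE(x̄_st) = √0.00782328 = 0.0884493

SE(x̄_st) ≈ 0.0884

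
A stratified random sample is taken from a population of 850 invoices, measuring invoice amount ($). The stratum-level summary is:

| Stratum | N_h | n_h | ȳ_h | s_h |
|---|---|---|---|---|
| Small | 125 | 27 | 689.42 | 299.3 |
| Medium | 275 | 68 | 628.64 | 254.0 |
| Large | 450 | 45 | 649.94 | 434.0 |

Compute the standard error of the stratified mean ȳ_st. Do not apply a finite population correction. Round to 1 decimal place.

V̂(ȳ_st) = Σ W_h² s_h²/n_h, with W_h = N_h/N and N = 850:
  stratum Small: (125/850)²·299.3²/27 = 71.7516
  stratum Medium: (275/850)²·254.0²/68 = 99.3084
  stratum Large: (450/850)²·434.0²/45 = 1173.15
V̂(ȳ_st) = 1344.21
SE(ȳ_st) = √1344.21 = 36.6635

SE(ȳ_st) ≈ 36.7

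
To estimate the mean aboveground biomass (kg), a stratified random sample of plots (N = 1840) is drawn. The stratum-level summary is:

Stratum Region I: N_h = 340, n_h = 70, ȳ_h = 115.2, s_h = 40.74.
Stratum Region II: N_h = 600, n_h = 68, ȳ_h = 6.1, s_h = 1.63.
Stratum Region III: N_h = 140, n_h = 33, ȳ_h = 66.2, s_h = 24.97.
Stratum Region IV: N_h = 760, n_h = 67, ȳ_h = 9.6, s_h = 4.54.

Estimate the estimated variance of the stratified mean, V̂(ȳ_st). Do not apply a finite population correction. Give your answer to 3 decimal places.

V̂(ȳ_st) ≈ 0.976

V̂(ȳ_st) = Σ W_h² s_h²/n_h, with W_h = N_h/N and N = 1840:
  stratum Region I: (340/1840)²·40.74²/70 = 0.809592
  stratum Region II: (600/1840)²·1.63²/68 = 0.00415464
  stratum Region III: (140/1840)²·24.97²/33 = 0.109381
  stratum Region IV: (760/1840)²·4.54²/67 = 0.0524842
V̂(ȳ_st) = 0.975612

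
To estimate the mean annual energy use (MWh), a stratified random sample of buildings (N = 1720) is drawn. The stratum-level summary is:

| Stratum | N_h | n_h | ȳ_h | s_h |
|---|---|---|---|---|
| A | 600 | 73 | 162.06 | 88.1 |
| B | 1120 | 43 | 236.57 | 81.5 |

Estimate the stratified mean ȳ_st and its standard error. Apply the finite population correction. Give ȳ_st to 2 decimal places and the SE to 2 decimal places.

ȳ_st ≈ 210.58, SE ≈ 8.62

ȳ_st = Σ W_h ȳ_h = (600·162.06 + 1120·236.57)/1720 = 210.57814
V̂(ȳ_st) = Σ W_h² (1 − n_h/N_h) s_h²/n_h, with W_h = N_h/N and N = 1720:
  stratum A: (600/1720)²·(1 − 73/600)·88.1²/73 = 11.3641
  stratum B: (1120/1720)²·(1 − 43/1120)·81.5²/43 = 62.983
V̂(ȳ_st) = 74.3471
SE(ȳ_st) = √74.3471 = 8.62248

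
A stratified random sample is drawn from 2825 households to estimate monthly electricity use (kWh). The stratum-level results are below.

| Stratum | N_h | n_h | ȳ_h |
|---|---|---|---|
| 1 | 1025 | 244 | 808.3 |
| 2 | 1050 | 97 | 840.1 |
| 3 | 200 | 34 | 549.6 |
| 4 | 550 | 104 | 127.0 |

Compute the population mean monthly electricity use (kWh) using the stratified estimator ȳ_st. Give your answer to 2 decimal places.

ȳ_st ≈ 669.16

N = Σ N_h = 2825. Stratum weights W_h = N_h/N.
ȳ_st = (1025·808.3 + 1050·840.1 + 200·549.6 + 550·127.0) / 2825 = 669.1619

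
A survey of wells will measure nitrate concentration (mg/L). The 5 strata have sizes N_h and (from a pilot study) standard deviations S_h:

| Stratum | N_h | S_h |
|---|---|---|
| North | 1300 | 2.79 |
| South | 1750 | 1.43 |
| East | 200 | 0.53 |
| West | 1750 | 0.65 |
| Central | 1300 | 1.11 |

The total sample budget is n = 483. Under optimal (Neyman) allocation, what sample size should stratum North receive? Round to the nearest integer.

Neyman allocation: n_h = n · N_h S_h / Σ N_i S_i, with n = 483.
  stratum North: N_h·S_h = 1300·2.79 = 3627.00
  stratum South: N_h·S_h = 1750·1.43 = 2502.50
  stratum East: N_h·S_h = 200·0.53 = 106.00
  stratum West: N_h·S_h = 1750·0.65 = 1137.50
  stratum Central: N_h·S_h = 1300·1.11 = 1443.00
Σ N_h S_h = 8816.00
n for stratum North = 483·3627.00/8816.00 = 198.712 → 199

199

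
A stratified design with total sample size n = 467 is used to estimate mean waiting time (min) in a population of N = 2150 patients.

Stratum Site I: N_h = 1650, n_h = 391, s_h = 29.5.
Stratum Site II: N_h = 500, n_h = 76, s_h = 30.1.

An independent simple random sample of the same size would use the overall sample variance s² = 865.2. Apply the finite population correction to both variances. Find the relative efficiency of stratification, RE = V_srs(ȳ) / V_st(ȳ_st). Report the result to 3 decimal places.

V̂(ȳ_st) = Σ W_h² (1 − n_h/N_h) s_h²/n_h, with W_h = N_h/N and N = 2150:
  stratum Site I: (1650/2150)²·(1 − 391/1650)·29.5²/391 = 1.00023
  stratum Site II: (500/2150)²·(1 − 76/500)·30.1²/76 = 0.546737
V_st = 1.54697
V_srs = (1 − 467/2150)·865.2/467 = 1.45026
Relative efficiency = V_srs / V_st = 1.45026/1.54697 = 0.9375

RE ≈ 0.937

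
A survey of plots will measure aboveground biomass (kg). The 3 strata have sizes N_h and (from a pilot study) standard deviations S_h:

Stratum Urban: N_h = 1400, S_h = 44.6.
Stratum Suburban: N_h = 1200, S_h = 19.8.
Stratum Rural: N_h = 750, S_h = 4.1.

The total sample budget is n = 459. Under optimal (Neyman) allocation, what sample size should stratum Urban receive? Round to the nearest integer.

Neyman allocation: n_h = n · N_h S_h / Σ N_i S_i, with n = 459.
  stratum Urban: N_h·S_h = 1400·44.6 = 62440.00
  stratum Suburban: N_h·S_h = 1200·19.8 = 23760.00
  stratum Rural: N_h·S_h = 750·4.1 = 3075.00
Σ N_h S_h = 89275.00
n for stratum Urban = 459·62440.00/89275.00 = 321.030 → 321

321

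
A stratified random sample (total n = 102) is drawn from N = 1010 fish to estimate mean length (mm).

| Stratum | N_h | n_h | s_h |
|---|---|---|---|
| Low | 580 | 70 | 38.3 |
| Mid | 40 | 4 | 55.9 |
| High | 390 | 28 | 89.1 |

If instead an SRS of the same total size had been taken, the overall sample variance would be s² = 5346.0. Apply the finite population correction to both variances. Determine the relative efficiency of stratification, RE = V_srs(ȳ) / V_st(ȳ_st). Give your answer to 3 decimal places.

RE ≈ 1.015

V̂(ȳ_st) = Σ W_h² (1 − n_h/N_h) s_h²/n_h, with W_h = N_h/N and N = 1010:
  stratum Low: (580/1010)²·(1 − 70/580)·38.3²/70 = 6.07652
  stratum Mid: (40/1010)²·(1 − 4/40)·55.9²/4 = 1.10277
  stratum High: (390/1010)²·(1 − 28/390)·89.1²/28 = 39.2399
V_st = 46.4192
V_srs = (1 − 102/1010)·5346.0/102 = 47.1187
Relative efficiency = V_srs / V_st = 47.1187/46.4192 = 1.0151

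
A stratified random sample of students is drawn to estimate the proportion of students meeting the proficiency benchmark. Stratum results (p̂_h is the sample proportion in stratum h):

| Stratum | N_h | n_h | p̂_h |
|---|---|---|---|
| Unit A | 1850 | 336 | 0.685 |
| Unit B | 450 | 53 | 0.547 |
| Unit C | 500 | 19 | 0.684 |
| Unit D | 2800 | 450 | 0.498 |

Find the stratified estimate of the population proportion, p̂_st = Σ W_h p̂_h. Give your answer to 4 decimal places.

N = 5600; stratum weights W_h = N_h/N.
p̂_st = Σ W_h p̂_h = (1850·0.685 + 450·0.547 + 500·0.684 + 2800·0.498)/5600 = 0.58032

p̂_st ≈ 0.5803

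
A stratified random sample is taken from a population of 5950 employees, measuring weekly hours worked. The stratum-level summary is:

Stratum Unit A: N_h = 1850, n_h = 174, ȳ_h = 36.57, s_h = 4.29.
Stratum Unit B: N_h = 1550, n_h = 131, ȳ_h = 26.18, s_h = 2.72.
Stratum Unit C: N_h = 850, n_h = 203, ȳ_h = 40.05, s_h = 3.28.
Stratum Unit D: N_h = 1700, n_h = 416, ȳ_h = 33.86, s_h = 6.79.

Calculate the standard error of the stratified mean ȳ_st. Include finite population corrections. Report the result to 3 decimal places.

SE(ȳ_st) ≈ 0.143

V̂(ȳ_st) = Σ W_h² (1 − n_h/N_h) s_h²/n_h, with W_h = N_h/N and N = 5950:
  stratum Unit A: (1850/5950)²·(1 − 174/1850)·4.29²/174 = 0.00926354
  stratum Unit B: (1550/5950)²·(1 − 131/1550)·2.72²/131 = 0.0035087
  stratum Unit C: (850/5950)²·(1 − 203/850)·3.28²/203 = 0.000823267
  stratum Unit D: (1700/5950)²·(1 − 416/1700)·6.79²/416 = 0.00683323
V̂(ȳ_st) = 0.0204287
SE(ȳ_st) = √0.0204287 = 0.142929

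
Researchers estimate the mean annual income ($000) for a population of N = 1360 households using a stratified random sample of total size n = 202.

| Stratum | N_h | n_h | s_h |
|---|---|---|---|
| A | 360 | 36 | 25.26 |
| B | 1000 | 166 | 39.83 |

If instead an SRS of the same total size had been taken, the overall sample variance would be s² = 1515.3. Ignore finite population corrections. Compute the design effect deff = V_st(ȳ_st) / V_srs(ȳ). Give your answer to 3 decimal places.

deff ≈ 0.854

V̂(ȳ_st) = Σ W_h² s_h²/n_h, with W_h = N_h/N and N = 1360:
  stratum A: (360/1360)²·25.26²/36 = 1.24191
  stratum B: (1000/1360)²·39.83²/166 = 5.16696
V_st = 6.40887
V_srs = s²/n = 1515.3/202 = 7.50149
deff = V_st / V_srs = 6.40887/7.50149 = 0.8543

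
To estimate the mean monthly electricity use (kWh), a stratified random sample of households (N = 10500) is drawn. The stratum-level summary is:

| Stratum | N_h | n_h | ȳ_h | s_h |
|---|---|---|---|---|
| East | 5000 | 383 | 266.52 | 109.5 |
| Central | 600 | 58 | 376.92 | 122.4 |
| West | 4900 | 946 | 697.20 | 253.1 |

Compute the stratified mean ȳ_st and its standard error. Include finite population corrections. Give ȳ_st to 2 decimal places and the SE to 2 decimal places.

ȳ_st = Σ W_h ȳ_h = (5000·266.52 + 600·376.92 + 4900·697.20)/10500 = 473.81257
V̂(ȳ_st) = Σ W_h² (1 − n_h/N_h) s_h²/n_h, with W_h = N_h/N and N = 10500:
  stratum East: (5000/10500)²·(1 − 383/5000)·109.5²/383 = 6.55512
  stratum Central: (600/10500)²·(1 − 58/600)·122.4²/58 = 0.761915
  stratum West: (4900/10500)²·(1 − 946/4900)·253.1²/946 = 11.9
V̂(ȳ_st) = 19.217
SE(ȳ_st) = √19.217 = 4.38373

ȳ_st ≈ 473.81, SE ≈ 4.38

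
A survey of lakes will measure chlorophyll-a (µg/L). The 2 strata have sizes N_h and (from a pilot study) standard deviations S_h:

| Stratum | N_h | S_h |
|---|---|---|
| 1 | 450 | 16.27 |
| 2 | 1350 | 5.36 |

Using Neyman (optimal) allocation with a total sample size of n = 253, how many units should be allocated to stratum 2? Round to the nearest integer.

126

Neyman allocation: n_h = n · N_h S_h / Σ N_i S_i, with n = 253.
  stratum 1: N_h·S_h = 450·16.27 = 7321.50
  stratum 2: N_h·S_h = 1350·5.36 = 7236.00
Σ N_h S_h = 14557.50
n for stratum 2 = 253·7236.00/14557.50 = 125.757 → 126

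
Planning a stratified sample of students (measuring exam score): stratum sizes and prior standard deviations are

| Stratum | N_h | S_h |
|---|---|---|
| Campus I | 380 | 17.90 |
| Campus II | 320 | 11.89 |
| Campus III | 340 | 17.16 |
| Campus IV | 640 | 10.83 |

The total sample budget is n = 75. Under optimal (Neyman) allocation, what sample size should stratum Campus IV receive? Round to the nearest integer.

22

Neyman allocation: n_h = n · N_h S_h / Σ N_i S_i, with n = 75.
  stratum Campus I: N_h·S_h = 380·17.90 = 6802.00
  stratum Campus II: N_h·S_h = 320·11.89 = 3804.80
  stratum Campus III: N_h·S_h = 340·17.16 = 5834.40
  stratum Campus IV: N_h·S_h = 640·10.83 = 6931.20
Σ N_h S_h = 23372.40
n for stratum Campus IV = 75·6931.20/23372.40 = 22.242 → 22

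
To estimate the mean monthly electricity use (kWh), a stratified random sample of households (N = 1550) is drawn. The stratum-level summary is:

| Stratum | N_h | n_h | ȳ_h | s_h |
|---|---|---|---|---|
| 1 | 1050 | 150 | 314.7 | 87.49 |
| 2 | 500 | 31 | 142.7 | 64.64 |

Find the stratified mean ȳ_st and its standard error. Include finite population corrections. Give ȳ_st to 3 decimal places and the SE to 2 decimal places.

ȳ_st = Σ W_h ȳ_h = (1050·314.7 + 500·142.7)/1550 = 259.21613
V̂(ȳ_st) = Σ W_h² (1 − n_h/N_h) s_h²/n_h, with W_h = N_h/N and N = 1550:
  stratum 1: (1050/1550)²·(1 − 150/1050)·87.49²/150 = 20.0722
  stratum 2: (500/1550)²·(1 − 31/500)·64.64²/31 = 13.1559
V̂(ȳ_st) = 33.2281
SE(ȳ_st) = √33.2281 = 5.76438

ȳ_st ≈ 259.216, SE ≈ 5.76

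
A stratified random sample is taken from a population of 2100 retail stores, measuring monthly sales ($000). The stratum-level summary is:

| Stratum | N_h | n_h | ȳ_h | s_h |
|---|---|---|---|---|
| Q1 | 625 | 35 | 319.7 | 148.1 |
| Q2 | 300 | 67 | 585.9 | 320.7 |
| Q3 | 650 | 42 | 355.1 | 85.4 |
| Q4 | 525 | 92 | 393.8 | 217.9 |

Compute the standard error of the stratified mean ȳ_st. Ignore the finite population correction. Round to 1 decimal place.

V̂(ȳ_st) = Σ W_h² s_h²/n_h, with W_h = N_h/N and N = 2100:
  stratum Q1: (625/2100)²·148.1²/35 = 55.509
  stratum Q2: (300/2100)²·320.7²/67 = 31.3276
  stratum Q3: (650/2100)²·85.4²/42 = 16.6362
  stratum Q4: (525/2100)²·217.9²/92 = 32.2557
V̂(ȳ_st) = 135.729
SE(ȳ_st) = √135.729 = 11.6503

SE(ȳ_st) ≈ 11.7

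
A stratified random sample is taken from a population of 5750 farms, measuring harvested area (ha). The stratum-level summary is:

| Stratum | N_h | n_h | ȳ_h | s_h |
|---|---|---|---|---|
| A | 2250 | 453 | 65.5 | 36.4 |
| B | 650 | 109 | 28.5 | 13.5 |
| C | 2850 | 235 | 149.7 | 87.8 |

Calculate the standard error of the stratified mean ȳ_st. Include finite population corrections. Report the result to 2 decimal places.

SE(ȳ_st) ≈ 2.79

V̂(ȳ_st) = Σ W_h² (1 − n_h/N_h) s_h²/n_h, with W_h = N_h/N and N = 5750:
  stratum A: (2250/5750)²·(1 − 453/2250)·36.4²/453 = 0.357684
  stratum B: (650/5750)²·(1 − 109/650)·13.5²/109 = 0.0177834
  stratum C: (2850/5750)²·(1 − 235/2850)·87.8²/235 = 7.39438
V̂(ȳ_st) = 7.76985
SE(ȳ_st) = √7.76985 = 2.78745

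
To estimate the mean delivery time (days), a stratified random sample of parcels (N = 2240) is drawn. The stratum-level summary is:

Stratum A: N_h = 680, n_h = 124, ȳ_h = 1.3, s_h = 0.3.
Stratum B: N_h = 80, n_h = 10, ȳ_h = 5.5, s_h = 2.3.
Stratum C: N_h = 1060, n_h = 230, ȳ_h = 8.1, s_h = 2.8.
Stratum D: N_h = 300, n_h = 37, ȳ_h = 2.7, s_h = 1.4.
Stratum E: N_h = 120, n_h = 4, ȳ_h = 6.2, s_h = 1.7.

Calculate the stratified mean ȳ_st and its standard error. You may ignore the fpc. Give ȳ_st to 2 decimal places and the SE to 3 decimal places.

ȳ_st ≈ 5.12, SE ≈ 0.107

ȳ_st = Σ W_h ȳ_h = (680·1.3 + 80·5.5 + 1060·8.1 + 300·2.7 + 120·6.2)/2240 = 5.11786
V̂(ȳ_st) = Σ W_h² s_h²/n_h, with W_h = N_h/N and N = 2240:
  stratum A: (680/2240)²·0.3²/124 = 6.68871e-05
  stratum B: (80/2240)²·2.3²/10 = 0.000674745
  stratum C: (1060/2240)²·2.8²/230 = 0.00763315
  stratum D: (300/2240)²·1.4²/37 = 0.000950169
  stratum E: (120/2240)²·1.7²/4 = 0.0020735
V̂(ȳ_st) = 0.0113985
SE(ȳ_st) = √0.0113985 = 0.106764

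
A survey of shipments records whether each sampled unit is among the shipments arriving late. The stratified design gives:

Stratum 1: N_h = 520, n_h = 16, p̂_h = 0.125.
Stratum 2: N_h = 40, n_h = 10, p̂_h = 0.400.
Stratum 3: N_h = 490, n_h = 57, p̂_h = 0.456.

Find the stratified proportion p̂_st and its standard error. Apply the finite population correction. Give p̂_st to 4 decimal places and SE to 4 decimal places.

N = 1050; stratum weights W_h = N_h/N.
p̂_st = Σ W_h p̂_h = (520·0.125 + 40·0.400 + 490·0.456)/1050 = 0.28994
V̂(p̂_st) = Σ W_h² (1 − n_h/N_h) p̂_h(1−p̂_h)/(n_h−1):
  stratum 1: (520/1050)²·(1 − 16/520)·0.125·0.875/15 = 0.00173333
  stratum 2: (40/1050)²·(1 − 10/40)·0.400·0.600/9 = 2.90249e-05
  stratum 3: (490/1050)²·(1 − 57/490)·0.456·0.544/56 = 0.000852474
V̂(p̂_st) = 0.00261483; SE = √V̂ = 0.0511354

p̂_st ≈ 0.2899, SE ≈ 0.0511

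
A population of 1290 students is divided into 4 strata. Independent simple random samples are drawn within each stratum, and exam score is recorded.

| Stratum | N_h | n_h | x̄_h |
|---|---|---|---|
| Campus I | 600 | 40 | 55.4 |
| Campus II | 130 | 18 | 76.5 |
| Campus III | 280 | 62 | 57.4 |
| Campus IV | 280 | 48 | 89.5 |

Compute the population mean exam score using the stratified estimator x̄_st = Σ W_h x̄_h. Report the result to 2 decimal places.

x̄_st ≈ 65.36

N = Σ N_h = 1290. Stratum weights W_h = N_h/N.
x̄_st = (600·55.4 + 130·76.5 + 280·57.4 + 280·89.5) / 1290 = 65.3620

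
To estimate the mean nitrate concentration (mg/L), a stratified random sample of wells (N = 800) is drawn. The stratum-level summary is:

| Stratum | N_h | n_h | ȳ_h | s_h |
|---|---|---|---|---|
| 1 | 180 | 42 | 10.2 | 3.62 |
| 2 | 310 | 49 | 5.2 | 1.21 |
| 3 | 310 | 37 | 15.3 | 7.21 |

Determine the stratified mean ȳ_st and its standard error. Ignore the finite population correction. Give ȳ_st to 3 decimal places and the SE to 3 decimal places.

ȳ_st ≈ 10.239, SE ≈ 0.481

ȳ_st = Σ W_h ȳ_h = (180·10.2 + 310·5.2 + 310·15.3)/800 = 10.23875
V̂(ȳ_st) = Σ W_h² s_h²/n_h, with W_h = N_h/N and N = 800:
  stratum 1: (180/800)²·3.62²/42 = 0.0157955
  stratum 2: (310/800)²·1.21²/49 = 0.00448661
  stratum 3: (310/800)²·7.21²/37 = 0.210966
V̂(ȳ_st) = 0.231248
SE(ȳ_st) = √0.231248 = 0.480882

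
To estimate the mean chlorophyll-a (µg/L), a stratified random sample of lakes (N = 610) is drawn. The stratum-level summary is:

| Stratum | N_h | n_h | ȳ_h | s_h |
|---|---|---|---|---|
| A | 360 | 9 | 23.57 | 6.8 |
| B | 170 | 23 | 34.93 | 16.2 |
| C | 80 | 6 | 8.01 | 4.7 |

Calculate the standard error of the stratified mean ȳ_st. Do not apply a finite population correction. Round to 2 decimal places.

V̂(ȳ_st) = Σ W_h² s_h²/n_h, with W_h = N_h/N and N = 610:
  stratum A: (360/610)²·6.8²/9 = 1.78945
  stratum B: (170/610)²·16.2²/23 = 0.886218
  stratum C: (80/610)²·4.7²/6 = 0.0633235
V̂(ȳ_st) = 2.739
SE(ȳ_st) = √2.739 = 1.65499

SE(ȳ_st) ≈ 1.65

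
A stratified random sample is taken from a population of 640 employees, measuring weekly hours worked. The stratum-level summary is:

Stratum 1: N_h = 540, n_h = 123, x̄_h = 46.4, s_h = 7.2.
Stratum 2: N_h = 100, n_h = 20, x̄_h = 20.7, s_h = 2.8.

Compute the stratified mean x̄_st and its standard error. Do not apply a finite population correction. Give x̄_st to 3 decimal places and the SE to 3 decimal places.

x̄_st = Σ W_h x̄_h = (540·46.4 + 100·20.7)/640 = 42.38437
V̂(x̄_st) = Σ W_h² s_h²/n_h, with W_h = N_h/N and N = 640:
  stratum 1: (540/640)²·7.2²/123 = 0.300046
  stratum 2: (100/640)²·2.8²/20 = 0.00957031
V̂(x̄_st) = 0.309616
SE(x̄_st) = √0.309616 = 0.556432

x̄_st ≈ 42.384, SE ≈ 0.556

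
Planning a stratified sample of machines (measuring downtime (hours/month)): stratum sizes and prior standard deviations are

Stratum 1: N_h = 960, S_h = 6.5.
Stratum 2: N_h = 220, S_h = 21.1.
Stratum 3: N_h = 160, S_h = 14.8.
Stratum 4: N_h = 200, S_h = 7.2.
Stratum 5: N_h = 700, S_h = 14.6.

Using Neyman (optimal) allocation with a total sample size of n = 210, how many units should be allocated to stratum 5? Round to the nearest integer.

86

Neyman allocation: n_h = n · N_h S_h / Σ N_i S_i, with n = 210.
  stratum 1: N_h·S_h = 960·6.5 = 6240.00
  stratum 2: N_h·S_h = 220·21.1 = 4642.00
  stratum 3: N_h·S_h = 160·14.8 = 2368.00
  stratum 4: N_h·S_h = 200·7.2 = 1440.00
  stratum 5: N_h·S_h = 700·14.6 = 10220.00
Σ N_h S_h = 24910.00
n for stratum 5 = 210·10220.00/24910.00 = 86.158 → 86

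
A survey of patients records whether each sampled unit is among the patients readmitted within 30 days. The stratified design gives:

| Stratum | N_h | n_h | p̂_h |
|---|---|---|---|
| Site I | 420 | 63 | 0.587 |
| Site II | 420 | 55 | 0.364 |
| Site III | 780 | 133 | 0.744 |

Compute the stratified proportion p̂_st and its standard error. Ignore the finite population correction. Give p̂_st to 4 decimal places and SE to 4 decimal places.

N = 1620; stratum weights W_h = N_h/N.
p̂_st = Σ W_h p̂_h = (420·0.587 + 420·0.364 + 780·0.744)/1620 = 0.60478
V̂(p̂_st) = Σ W_h² p̂_h(1−p̂_h)/(n_h−1):
  stratum Site I: (420/1620)²·0.587·0.413/62 = 0.000262824
  stratum Site II: (420/1620)²·0.364·0.636/54 = 0.00028816
  stratum Site III: (780/1620)²·0.744·0.256/132 = 0.000334502
V̂(p̂_st) = 0.000885485; SE = √V̂ = 0.0297571

p̂_st ≈ 0.6048, SE ≈ 0.0298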